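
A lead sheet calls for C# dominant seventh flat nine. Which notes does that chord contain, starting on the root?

Root C#, quality dominant seventh flat nine:
- root: C#
- major 3rd: E#
- perfect 5th: G#
- minor 7th: B
- minor 9th: D

C#, E#, G#, B, D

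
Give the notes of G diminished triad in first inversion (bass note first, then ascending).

In root position, G diminished triad is G–Bb–Db.
First inversion puts the third (Bb) in the bass.

Bb Db G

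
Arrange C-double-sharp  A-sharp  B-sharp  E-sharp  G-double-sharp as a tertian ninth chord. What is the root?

A-sharp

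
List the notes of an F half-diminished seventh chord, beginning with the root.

F  A-flat  C-flat  E-flat

Root F, quality half-diminished seventh:
Root: F
Minor 3rd (3rd): A-flat
Diminished 5th (5th): C-flat
Minor 7th (7th): E-flat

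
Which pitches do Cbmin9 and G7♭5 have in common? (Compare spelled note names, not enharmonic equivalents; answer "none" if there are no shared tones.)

Db

Cbmin9: Cb Ebb Gb Bbb Db
G7♭5: G B Db F
Common to both → Db.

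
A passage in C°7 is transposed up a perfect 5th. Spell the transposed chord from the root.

C up a perfect 5th → G. New chord: G diminished seventh.
- root: G
- minor 3rd: Bb
- diminished 5th: Db
- diminished 7th: Fb

G, Bb, Db, Fb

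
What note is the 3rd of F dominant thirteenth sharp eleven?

Root of F dominant thirteenth sharp eleven = F. The 3rd is a major 3rd: F up a major 3rd → A.

A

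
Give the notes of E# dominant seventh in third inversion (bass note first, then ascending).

In root position, E# dominant seventh is E#–G##–B#–D#.
Third inversion puts the seventh (D#) in the bass.

D# E# G## B#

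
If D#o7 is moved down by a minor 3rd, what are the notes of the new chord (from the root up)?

A minor 3rd down from D# is B#, so the new chord is B# diminished seventh.
B# — root
D# — minor 3rd
F# — diminished 5th
A — diminished 7th

B# – D# – F# – A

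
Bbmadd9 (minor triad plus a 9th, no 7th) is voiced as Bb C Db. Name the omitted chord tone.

The full Bbmadd9 chord is Bb, Db, F, C.
Comparing with the voicing, the perfect 5th (5th) — F — is absent.

F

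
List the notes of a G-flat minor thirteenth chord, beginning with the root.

G-flat minor thirteenth: minor thirteenth on Gb.
Root: Gb
Minor 3rd (3rd): Bbb
Perfect 5th (5th): Db
Minor 7th (7th): Fb
Major 9th (9th): Ab
Perfect 11th (11th): Cb
Major 13th (13th): Eb

Gb, Bbb, Db, Fb, Ab, Cb, Eb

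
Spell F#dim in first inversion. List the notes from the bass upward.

In root position, F#dim is F#–A–C.
First inversion puts the third (A) in the bass.

A, C, F#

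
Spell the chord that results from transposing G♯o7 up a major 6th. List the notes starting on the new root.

E♯  G♯  B  D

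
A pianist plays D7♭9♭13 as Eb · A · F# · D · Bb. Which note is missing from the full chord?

D7♭9♭13 = D, F#, A, C, Eb, Bb. The voicing lacks the 7th (minor 7th), C.

C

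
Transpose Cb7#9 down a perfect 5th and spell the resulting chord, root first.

Fb – Ab – Cb – Ebb – G

A perfect 5th down from Cb is Fb, so the new chord is Fb dominant seventh sharp nine.
- root: Fb
- major 3rd: Ab
- perfect 5th: Cb
- minor 7th: Ebb
- augmented 9th: G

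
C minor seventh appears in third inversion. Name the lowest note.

C minor seventh = C–Eb–G–Bb. Third inversion → seventh in the bass = Bb.

Bb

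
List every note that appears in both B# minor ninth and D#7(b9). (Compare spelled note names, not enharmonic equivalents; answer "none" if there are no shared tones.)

B# minor ninth: B# D# F## A# C##
D#7(b9): D# F## A# C# E
Common to both → D#, F##, A#.

D#, F##, A#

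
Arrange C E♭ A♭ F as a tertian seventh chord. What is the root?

F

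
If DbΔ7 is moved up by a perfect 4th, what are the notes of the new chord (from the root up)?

G♭  B♭  D♭  F

Transposed root: D♭ → G♭ (perfect 4th up). So we spell G♭ major seventh:
Root: G♭
Major 3rd (3rd): B♭
Perfect 5th (5th): D♭
Major 7th (7th): F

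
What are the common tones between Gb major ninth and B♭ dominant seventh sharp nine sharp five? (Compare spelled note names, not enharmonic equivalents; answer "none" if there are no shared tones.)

B-flat A-flat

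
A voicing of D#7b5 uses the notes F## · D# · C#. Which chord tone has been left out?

A

D#7b5 = D#, F##, A, C#. The voicing lacks the 5th (diminished 5th), A.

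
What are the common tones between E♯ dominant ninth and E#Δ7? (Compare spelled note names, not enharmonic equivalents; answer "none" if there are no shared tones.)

E♯ dominant ninth = E#, G##, B#, D#, F##.
E#Δ7 = E#, G##, B#, D##.
Shared: E#, G##, B#.

E# – G## – B#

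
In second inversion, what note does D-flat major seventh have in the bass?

Ab

D-flat major seventh in root position is Db–F–Ab–C.
Second inversion places the fifth in the bass, which is Ab.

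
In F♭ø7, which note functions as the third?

Abb

F♭ø7 is built on Fb; its 3rd is a minor 3rd above the root.
A third above F uses the letter A, and the minor 3rd above Fb is Abb.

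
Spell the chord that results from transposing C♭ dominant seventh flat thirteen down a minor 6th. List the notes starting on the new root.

E♭  G  B♭  D♭  C♭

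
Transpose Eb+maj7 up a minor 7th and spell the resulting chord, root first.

E♭ up a minor 7th → D♭. New chord: D♭ augmented major seventh.
D♭ — root
F — major 3rd
A — augmented 5th
C — major 7th

D♭, F, A, C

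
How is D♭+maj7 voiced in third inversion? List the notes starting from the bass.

D♭+maj7 = D♭–F–A–C; third inversion → seventh (C) lowest.

C, D♭, F, A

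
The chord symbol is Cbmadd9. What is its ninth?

Cbmadd9 is built on Cb; its 9th is a major 9th above the root.
A second above C uses the letter D, and the major 9th above Cb is Db.

Db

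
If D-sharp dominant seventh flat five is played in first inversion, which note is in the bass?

F𝄪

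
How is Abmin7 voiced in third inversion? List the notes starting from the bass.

G♭, A♭, C♭, E♭

In root position, Abmin7 is A♭–C♭–E♭–G♭.
Third inversion puts the seventh (G♭) in the bass.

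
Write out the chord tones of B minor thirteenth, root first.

B, D, F#, A, C#, E, G#

B minor thirteenth is a minor thirteenth built on B.
- root: B
- minor 3rd: D
- perfect 5th: F#
- minor 7th: A
- major 9th: C#
- perfect 11th: E
- major 13th: G#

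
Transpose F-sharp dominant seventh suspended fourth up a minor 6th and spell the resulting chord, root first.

D  G  A  C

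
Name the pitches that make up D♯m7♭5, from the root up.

D♯m7♭5: half-diminished seventh on D♯.
- root: D♯
- minor 3rd: F♯
- diminished 5th: A
- minor 7th: C♯

D♯, F♯, A, C♯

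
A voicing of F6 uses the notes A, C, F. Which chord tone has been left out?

F6 = F, A, C, D. The voicing lacks the 6th (major 6th), D.

D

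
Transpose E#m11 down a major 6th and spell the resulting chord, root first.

E♯ down a major 6th → G♯. New chord: G♯ minor eleventh.
G♯ — root
B — minor 3rd
D♯ — perfect 5th
F♯ — minor 7th
A♯ — major 9th
C♯ — perfect 11th

G♯  B  D♯  F♯  A♯  C♯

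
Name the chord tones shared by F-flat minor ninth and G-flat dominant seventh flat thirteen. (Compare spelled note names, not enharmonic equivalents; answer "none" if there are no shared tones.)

F-flat minor ninth: F-flat A-double-flat C-flat E-double-flat G-flat
G-flat dominant seventh flat thirteen: G-flat B-flat D-flat F-flat E-double-flat
Common to both → F-flat, E-double-flat, G-flat.

F-flat, E-double-flat, G-flat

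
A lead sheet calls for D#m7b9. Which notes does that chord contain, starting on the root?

D♯, F♯, A♯, C♯, E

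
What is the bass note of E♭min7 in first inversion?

E♭min7 = Eb–Gb–Bb–Db. First inversion → third in the bass = Gb.

Gb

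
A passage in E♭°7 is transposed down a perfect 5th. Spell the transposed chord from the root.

Ab, Cb, Ebb, Gbb

A perfect 5th down from Eb is Ab, so the new chord is Ab diminished seventh.
root → Ab
3rd (minor 3rd) → Cb
5th (diminished 5th) → Ebb
7th (diminished 7th) → Gbb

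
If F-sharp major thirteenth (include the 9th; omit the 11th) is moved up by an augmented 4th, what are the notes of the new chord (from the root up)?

Transposed root: F♯ → B♯ (augmented 4th up). So we spell B♯ major thirteenth:
- root: B♯
- major 3rd: D𝄪
- perfect 5th: F𝄪
- major 7th: A𝄪
- major 9th: C𝄪
- major 13th: G𝄪

B♯, D𝄪, F𝄪, A𝄪, C𝄪, G𝄪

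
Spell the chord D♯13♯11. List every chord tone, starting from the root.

D# F## A# C# E# G## B#

D♯13♯11: dominant thirteenth sharp eleven on D#.
Root: D#
Major 3rd (3rd): F##
Perfect 5th (5th): A#
Minor 7th (7th): C#
Major 9th (9th): E#
Augmented 11th (11th): G##
Major 13th (13th): B#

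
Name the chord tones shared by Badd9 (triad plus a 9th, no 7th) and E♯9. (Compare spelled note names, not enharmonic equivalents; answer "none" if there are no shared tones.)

Badd9 = B, D#, F#, C#.
E♯9 = E#, G##, B#, D#, F##.
Shared: D#.

D#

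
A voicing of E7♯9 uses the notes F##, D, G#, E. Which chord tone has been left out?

E7♯9 = E, G#, B, D, F##. The voicing lacks the 5th (perfect 5th), B.

B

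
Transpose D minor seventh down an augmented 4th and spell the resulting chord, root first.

A-flat, C-flat, E-flat, G-flat

Transposed root: D → A-flat (augmented 4th down). So we spell A-flat minor seventh:
- root: A-flat
- minor 3rd: C-flat
- perfect 5th: E-flat
- minor 7th: G-flat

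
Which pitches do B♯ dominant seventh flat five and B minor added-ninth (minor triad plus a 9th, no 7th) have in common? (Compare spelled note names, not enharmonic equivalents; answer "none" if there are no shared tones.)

B♯ dominant seventh flat five = B-sharp, D-double-sharp, F-sharp, A-sharp.
B minor added-ninth = B, D, F-sharp, C-sharp.
Shared: F-sharp.

F-sharp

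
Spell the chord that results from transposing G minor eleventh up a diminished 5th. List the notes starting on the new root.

Db, Fb, Ab, Cb, Eb, Gb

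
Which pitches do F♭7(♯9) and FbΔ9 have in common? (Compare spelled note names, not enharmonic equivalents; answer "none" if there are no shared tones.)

F♭7(♯9): Fb Ab Cb Ebb G
FbΔ9: Fb Ab Cb Eb Gb
Common to both → Fb, Ab, Cb.

Fb Ab Cb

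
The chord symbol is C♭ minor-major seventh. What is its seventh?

Root of C♭ minor-major seventh = C♭. The 7th is a major 7th: C♭ up a major 7th → B♭.

B♭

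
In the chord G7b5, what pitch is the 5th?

Db

Root of G7b5 = G. The 5th is a diminished 5th: G up a diminished 5th → Db.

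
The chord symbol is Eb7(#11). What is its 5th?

Root of Eb7(#11) = Eb. The 5th is a perfect 5th: Eb up a perfect 5th → Bb.

Bb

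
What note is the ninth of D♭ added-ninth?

Root of D♭ added-ninth = Db. The 9th is a major 9th: Db up a major 9th → Eb.

Eb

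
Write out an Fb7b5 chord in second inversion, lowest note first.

Cbb – Ebb – Fb – Ab

In root position, Fb7b5 is Fb–Ab–Cbb–Ebb.
Second inversion puts the fifth (Cbb) in the bass.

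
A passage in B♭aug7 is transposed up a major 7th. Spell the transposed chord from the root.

A major 7th up from Bb is A, so the new chord is A augmented seventh.
- root: A
- major 3rd: C#
- augmented 5th: E#
- minor 7th: G

A – C# – E# – G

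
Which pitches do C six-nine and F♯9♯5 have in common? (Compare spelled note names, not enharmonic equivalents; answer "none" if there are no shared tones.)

C six-nine = C, E, G, A, D.
F♯9♯5 = F♯, A♯, C𝄪, E, G♯.
Shared: E.

E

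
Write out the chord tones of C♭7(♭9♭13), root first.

C♭7(♭9♭13): dominant seventh flat nine flat thirteen on Cb.
root → Cb
3rd (major 3rd) → Eb
5th (perfect 5th) → Gb
7th (minor 7th) → Bbb
9th (minor 9th) → Dbb
13th (minor 13th) → Abb

Cb, Eb, Gb, Bbb, Dbb, Abb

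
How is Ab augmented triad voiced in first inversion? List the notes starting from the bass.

Ab augmented triad = A-flat–C–E; first inversion → third (C) lowest.

C, E, A-flat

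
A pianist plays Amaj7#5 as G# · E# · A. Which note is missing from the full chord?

C#

Amaj7#5 = A, C#, E#, G#. The voicing lacks the 3rd (major 3rd), C#.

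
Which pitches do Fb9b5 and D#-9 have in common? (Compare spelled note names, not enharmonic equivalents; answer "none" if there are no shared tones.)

none

Fb9b5: F♭ A♭ C𝄫 E𝄫 G♭
D#-9: D♯ F♯ A♯ C♯ E♯
Common to both → none.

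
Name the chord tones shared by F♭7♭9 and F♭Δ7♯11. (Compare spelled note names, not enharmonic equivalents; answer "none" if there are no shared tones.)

F♭7♭9: F♭ A♭ C♭ E𝄫 G𝄫
F♭Δ7♯11: F♭ A♭ C♭ E♭ B♭
Common to both → F♭, A♭, C♭.

F♭, A♭, C♭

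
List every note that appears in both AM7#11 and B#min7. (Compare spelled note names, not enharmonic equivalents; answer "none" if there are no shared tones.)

D♯

AM7#11: A C♯ E G♯ D♯
B#min7: B♯ D♯ F𝄪 A♯
Common to both → D♯.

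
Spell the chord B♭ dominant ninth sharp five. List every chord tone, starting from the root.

B♭ dominant ninth sharp five is a dominant ninth sharp five built on B-flat.
- root: B-flat
- major 3rd: D
- augmented 5th: F-sharp
- minor 7th: A-flat
- major 9th: C

B-flat – D – F-sharp – A-flat – C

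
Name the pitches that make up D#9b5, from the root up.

D♯ F𝄪 A C♯ E♯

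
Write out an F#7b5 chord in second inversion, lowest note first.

F#7b5 = F#–A#–C–E; second inversion → fifth (C) lowest.

C, E, F#, A#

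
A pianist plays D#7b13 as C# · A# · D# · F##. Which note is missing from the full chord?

B

D#7b13 = D#, F##, A#, C#, B. The voicing lacks the 13th (minor 13th), B.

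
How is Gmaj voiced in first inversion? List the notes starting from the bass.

Gmaj = G–B–D; first inversion → third (B) lowest.

B, D, G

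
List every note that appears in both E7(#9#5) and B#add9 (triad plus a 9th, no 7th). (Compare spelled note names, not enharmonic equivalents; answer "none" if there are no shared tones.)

B# – F##

E7(#9#5): E G# B# D F##
B#add9: B# D## F## C##
Common to both → B#, F##.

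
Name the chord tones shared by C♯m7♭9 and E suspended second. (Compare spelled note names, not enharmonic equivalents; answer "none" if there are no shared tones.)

E  B

C♯m7♭9: C# E G# B D
E suspended second: E F# B
Common to both → E, B.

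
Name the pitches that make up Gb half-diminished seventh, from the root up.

G♭, B𝄫, D𝄫, F♭

Root G♭, quality half-diminished seventh:
root → G♭
3rd (minor 3rd) → B𝄫
5th (diminished 5th) → D𝄫
7th (minor 7th) → F♭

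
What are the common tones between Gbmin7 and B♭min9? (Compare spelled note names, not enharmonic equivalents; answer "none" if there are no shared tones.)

Db

Gbmin7: Gb Bbb Db Fb
B♭min9: Bb Db F Ab C
Common to both → Db.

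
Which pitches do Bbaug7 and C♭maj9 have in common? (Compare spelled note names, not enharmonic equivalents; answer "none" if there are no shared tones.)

Bb

Bbaug7: Bb D F# Ab
C♭maj9: Cb Eb Gb Bb Db
Common to both → Bb.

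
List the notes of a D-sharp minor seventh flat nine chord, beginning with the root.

D-sharp minor seventh flat nine is a minor seventh flat nine built on D-sharp.
Root: D-sharp
Minor 3rd (3rd): F-sharp
Perfect 5th (5th): A-sharp
Minor 7th (7th): C-sharp
Minor 9th (9th): E

D-sharp F-sharp A-sharp C-sharp E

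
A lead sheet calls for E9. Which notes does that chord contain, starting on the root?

E, G#, B, D, F#

E9: dominant ninth on E.
Root: E
Major 3rd (3rd): G#
Perfect 5th (5th): B
Minor 7th (7th): D
Major 9th (9th): F#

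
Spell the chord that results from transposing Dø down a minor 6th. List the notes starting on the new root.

D down a minor 6th → F♯. New chord: F♯ half-diminished seventh.
- root: F♯
- minor 3rd: A
- diminished 5th: C
- minor 7th: E

F♯  A  C  E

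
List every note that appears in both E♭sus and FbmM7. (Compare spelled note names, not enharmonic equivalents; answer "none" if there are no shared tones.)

E♭sus = Eb, Ab, Bb.
FbmM7 = Fb, Abb, Cb, Eb.
Shared: Eb.

Eb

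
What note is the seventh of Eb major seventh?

D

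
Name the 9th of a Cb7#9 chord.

D

Root of Cb7#9 = C♭. The 9th is an augmented 9th: C♭ up an augmented 9th → D.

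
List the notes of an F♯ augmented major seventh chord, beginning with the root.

F♯ augmented major seventh: augmented major seventh on F#.
F# — root
A# — major 3rd
C## — augmented 5th
E# — major 7th

F#, A#, C##, E#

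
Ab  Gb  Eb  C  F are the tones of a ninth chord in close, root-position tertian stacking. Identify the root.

Arranged so that each adjacent pair is a third by letter name: F – Ab – C – Eb – Gb.
The bottom of that stack, F, is the root (this is F minor seventh flat nine).

F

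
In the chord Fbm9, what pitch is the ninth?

G♭

Root of Fbm9 = F♭. The 9th is a major 9th: F♭ up a major 9th → G♭.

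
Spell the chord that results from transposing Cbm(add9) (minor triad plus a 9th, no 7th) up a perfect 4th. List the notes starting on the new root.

F♭, A𝄫, C♭, G♭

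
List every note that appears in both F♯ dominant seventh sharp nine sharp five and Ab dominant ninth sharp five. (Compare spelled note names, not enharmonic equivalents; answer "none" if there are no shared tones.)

F♯ dominant seventh sharp nine sharp five: F-sharp A-sharp C-double-sharp E G-double-sharp
Ab dominant ninth sharp five: A-flat C E G-flat B-flat
Common to both → E.

E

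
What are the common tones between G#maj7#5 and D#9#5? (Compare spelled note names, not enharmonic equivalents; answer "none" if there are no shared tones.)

F##

G#maj7#5 = G#, B#, D##, F##.
D#9#5 = D#, F##, A##, C#, E#.
Shared: F##.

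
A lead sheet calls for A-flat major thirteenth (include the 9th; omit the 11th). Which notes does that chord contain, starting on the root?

A-flat major thirteenth: major thirteenth on Ab.
- root: Ab
- major 3rd: C
- perfect 5th: Eb
- major 7th: G
- major 9th: Bb
- major 13th: F

Ab – C – Eb – G – Bb – F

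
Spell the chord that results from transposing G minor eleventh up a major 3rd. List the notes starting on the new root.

B D F-sharp A C-sharp E

A major 3rd up from G is B, so the new chord is B minor eleventh.
Root: B
Minor 3rd (3rd): D
Perfect 5th (5th): F-sharp
Minor 7th (7th): A
Major 9th (9th): C-sharp
Perfect 11th (11th): E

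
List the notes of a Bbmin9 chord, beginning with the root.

Root Bb, quality minor ninth:
root → Bb
3rd (minor 3rd) → Db
5th (perfect 5th) → F
7th (minor 7th) → Ab
9th (major 9th) → C

Bb Db F Ab C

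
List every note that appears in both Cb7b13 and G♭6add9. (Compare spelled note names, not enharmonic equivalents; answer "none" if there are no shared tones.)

Eb  Gb

Cb7b13: Cb Eb Gb Bbb Abb
G♭6add9: Gb Bb Db Eb Ab
Common to both → Eb, Gb.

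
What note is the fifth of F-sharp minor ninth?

F-sharp minor ninth is built on F♯; its 5th is a perfect 5th above the root.
A fifth above F uses the letter C, and the perfect 5th above F♯ is C♯.

C♯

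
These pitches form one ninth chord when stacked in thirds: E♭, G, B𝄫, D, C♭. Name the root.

C♭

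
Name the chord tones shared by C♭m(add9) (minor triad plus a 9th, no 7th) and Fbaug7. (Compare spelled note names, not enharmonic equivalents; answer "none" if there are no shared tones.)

C♭m(add9) = Cb, Ebb, Gb, Db.
Fbaug7 = Fb, Ab, C, Ebb.
Shared: Ebb.

Ebb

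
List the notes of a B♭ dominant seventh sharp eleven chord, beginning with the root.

Root B-flat, quality dominant seventh sharp eleven:
root → B-flat
3rd (major 3rd) → D
5th (perfect 5th) → F
7th (minor 7th) → A-flat
11th (augmented 11th) → E

B-flat – D – F – A-flat – E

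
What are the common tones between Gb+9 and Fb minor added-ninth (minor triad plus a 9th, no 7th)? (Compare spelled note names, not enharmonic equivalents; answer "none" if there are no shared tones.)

G♭, F♭

Gb+9: G♭ B♭ D F♭ A♭
Fb minor added-ninth: F♭ A𝄫 C♭ G♭
Common to both → G♭, F♭.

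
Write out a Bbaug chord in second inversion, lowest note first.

F# Bb D

Bbaug = Bb–D–F#; second inversion → fifth (F#) lowest.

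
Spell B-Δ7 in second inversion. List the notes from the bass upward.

B-Δ7 = B–D–F#–A#; second inversion → fifth (F#) lowest.

F#  A#  B  D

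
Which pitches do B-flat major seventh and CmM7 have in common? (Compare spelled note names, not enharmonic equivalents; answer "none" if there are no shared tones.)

B-flat major seventh: Bb D F A
CmM7: C Eb G B
Common to both → none.

none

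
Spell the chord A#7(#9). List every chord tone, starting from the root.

Root A#, quality dominant seventh sharp nine:
- root: A#
- major 3rd: C##
- perfect 5th: E#
- minor 7th: G#
- augmented 9th: B##

A#, C##, E#, G#, B##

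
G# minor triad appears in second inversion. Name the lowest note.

G# minor triad in root position is G-sharp–B–D-sharp.
Second inversion places the fifth in the bass, which is D-sharp.

D-sharp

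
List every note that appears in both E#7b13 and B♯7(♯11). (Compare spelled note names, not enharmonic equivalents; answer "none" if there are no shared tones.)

E#7b13: E# G## B# D# C#
B♯7(♯11): B# D## F## A# E##
Common to both → B#.

B#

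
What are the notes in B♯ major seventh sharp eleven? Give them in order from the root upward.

B♯ major seventh sharp eleven is a major seventh sharp eleven built on B-sharp.
- root: B-sharp
- major 3rd: D-double-sharp
- perfect 5th: F-double-sharp
- major 7th: A-double-sharp
- augmented 11th: E-double-sharp

B-sharp D-double-sharp F-double-sharp A-double-sharp E-double-sharp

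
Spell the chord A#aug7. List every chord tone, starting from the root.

A#, C##, E##, G#

A#aug7: augmented seventh on A#.
root → A#
3rd (major 3rd) → C##
5th (augmented 5th) → E##
7th (minor 7th) → G#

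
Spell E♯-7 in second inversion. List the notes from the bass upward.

B# – D# – E# – G#

In root position, E♯-7 is E#–G#–B#–D#.
Second inversion puts the fifth (B#) in the bass.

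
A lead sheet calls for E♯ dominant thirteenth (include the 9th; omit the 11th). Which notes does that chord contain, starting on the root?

E-sharp G-double-sharp B-sharp D-sharp F-double-sharp C-double-sharp

E♯ dominant thirteenth: dominant thirteenth on E-sharp.
Root: E-sharp
Major 3rd (3rd): G-double-sharp
Perfect 5th (5th): B-sharp
Minor 7th (7th): D-sharp
Major 9th (9th): F-double-sharp
Major 13th (13th): C-double-sharp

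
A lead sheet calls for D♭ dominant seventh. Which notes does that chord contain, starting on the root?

D♭ dominant seventh is a dominant seventh built on Db.
Db — root
F — major 3rd
Ab — perfect 5th
Cb — minor 7th

Db, F, Ab, Cb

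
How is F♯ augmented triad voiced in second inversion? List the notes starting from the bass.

C## F# A#

In root position, F♯ augmented triad is F#–A#–C##.
Second inversion puts the fifth (C##) in the bass.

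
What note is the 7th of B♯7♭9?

A#

Root of B♯7♭9 = B#. The 7th is a minor 7th: B# up a minor 7th → A#.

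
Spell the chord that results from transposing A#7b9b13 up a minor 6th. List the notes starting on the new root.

A minor 6th up from A# is F#, so the new chord is F# dominant seventh flat nine flat thirteen.
root → F#
3rd (major 3rd) → A#
5th (perfect 5th) → C#
7th (minor 7th) → E
9th (minor 9th) → G
13th (minor 13th) → D

F#, A#, C#, E, G, D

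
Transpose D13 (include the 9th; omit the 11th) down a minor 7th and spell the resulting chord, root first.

Transposed root: D → E (minor 7th down). So we spell E dominant thirteenth:
- root: E
- major 3rd: G#
- perfect 5th: B
- minor 7th: D
- major 9th: F#
- major 13th: C#

E G# B D F# C#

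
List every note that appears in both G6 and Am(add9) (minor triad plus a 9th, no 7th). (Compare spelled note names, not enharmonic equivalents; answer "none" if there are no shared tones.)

G6 = G, B, D, E.
Am(add9) = A, C, E, B.
Shared: B, E.

B, E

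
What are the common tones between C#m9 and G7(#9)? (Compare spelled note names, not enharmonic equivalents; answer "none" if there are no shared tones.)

B

C#m9 = C#, E, G#, B, D#.
G7(#9) = G, B, D, F, A#.
Shared: B.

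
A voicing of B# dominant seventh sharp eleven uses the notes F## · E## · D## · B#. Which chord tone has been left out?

A#

The full B# dominant seventh sharp eleven chord is B#, D##, F##, A#, E##.
Comparing with the voicing, the minor 7th (7th) — A# — is absent.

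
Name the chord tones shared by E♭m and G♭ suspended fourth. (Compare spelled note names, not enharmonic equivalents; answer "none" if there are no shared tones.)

G♭

E♭m = E♭, G♭, B♭.
G♭ suspended fourth = G♭, C♭, D♭.
Shared: G♭.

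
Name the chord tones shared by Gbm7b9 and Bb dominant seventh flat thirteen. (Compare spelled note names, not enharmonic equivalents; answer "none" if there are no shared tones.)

Gbm7b9: Gb Bbb Db Fb Abb
Bb dominant seventh flat thirteen: Bb D F Ab Gb
Common to both → Gb.

Gb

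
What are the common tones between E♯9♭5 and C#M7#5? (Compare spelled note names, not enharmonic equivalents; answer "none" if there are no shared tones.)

E♯9♭5 = E#, G##, B, D#, F##.
C#M7#5 = C#, E#, G##, B#.
Shared: E#, G##.

E# G##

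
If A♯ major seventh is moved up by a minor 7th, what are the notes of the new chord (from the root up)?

A minor 7th up from A-sharp is G-sharp, so the new chord is G-sharp major seventh.
G-sharp — root
B-sharp — major 3rd
D-sharp — perfect 5th
F-double-sharp — major 7th

G-sharp, B-sharp, D-sharp, F-double-sharp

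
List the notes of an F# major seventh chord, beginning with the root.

F♯ – A♯ – C♯ – E♯

F# major seventh: major seventh on F♯.
root → F♯
3rd (major 3rd) → A♯
5th (perfect 5th) → C♯
7th (major 7th) → E♯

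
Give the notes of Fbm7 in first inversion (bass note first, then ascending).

Abb Cb Ebb Fb

Fbm7 = Fb–Abb–Cb–Ebb; first inversion → third (Abb) lowest.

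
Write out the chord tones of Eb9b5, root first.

Eb G Bbb Db F

Eb9b5: dominant ninth flat five on Eb.
Root: Eb
Major 3rd (3rd): G
Diminished 5th (5th): Bbb
Minor 7th (7th): Db
Major 9th (9th): F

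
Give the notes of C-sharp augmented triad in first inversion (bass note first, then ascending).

E# G## C#

In root position, C-sharp augmented triad is C#–E#–G##.
First inversion puts the third (E#) in the bass.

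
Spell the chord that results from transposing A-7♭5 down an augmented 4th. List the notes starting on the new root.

Transposed root: A → Eb (augmented 4th down). So we spell Eb half-diminished seventh:
Root: Eb
Minor 3rd (3rd): Gb
Diminished 5th (5th): Bbb
Minor 7th (7th): Db

Eb Gb Bbb Db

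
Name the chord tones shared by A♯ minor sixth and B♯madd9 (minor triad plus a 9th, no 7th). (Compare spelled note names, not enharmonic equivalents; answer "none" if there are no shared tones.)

A♯ minor sixth: A# C# E# F##
B♯madd9: B# D# F## C##
Common to both → F##.

F##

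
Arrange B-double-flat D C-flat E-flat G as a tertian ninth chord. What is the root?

Stacking in thirds gives C-flat – E-flat – G – B-double-flat – D, so C-flat is the root — C-flat dominant seventh sharp nine sharp five.

C-flat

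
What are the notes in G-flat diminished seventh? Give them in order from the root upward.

Root G-flat, quality diminished seventh:
- root: G-flat
- minor 3rd: B-double-flat
- diminished 5th: D-double-flat
- diminished 7th: F-double-flat

G-flat – B-double-flat – D-double-flat – F-double-flat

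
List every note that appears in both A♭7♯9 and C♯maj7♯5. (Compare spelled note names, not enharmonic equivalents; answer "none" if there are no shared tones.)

none

A♭7♯9: A♭ C E♭ G♭ B
C♯maj7♯5: C♯ E♯ G𝄪 B♯
Common to both → none.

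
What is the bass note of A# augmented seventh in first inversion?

C##

A# augmented seventh = A#–C##–E##–G#. First inversion → third in the bass = C##.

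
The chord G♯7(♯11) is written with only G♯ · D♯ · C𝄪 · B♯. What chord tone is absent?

F♯

G♯7(♯11) = G♯, B♯, D♯, F♯, C𝄪. The voicing lacks the 7th (minor 7th), F♯.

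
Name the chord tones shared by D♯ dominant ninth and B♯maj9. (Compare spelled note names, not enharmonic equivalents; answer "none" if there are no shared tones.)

F##

D♯ dominant ninth: D# F## A# C# E#
B♯maj9: B# D## F## A## C##
Common to both → F##.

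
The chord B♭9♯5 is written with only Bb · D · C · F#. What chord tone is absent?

Ab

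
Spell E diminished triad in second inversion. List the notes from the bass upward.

In root position, E diminished triad is E–G–Bb.
Second inversion puts the fifth (Bb) in the bass.

Bb – E – G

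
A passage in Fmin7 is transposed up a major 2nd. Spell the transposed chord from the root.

Transposed root: F → G (major 2nd up). So we spell G minor seventh:
- root: G
- minor 3rd: Bb
- perfect 5th: D
- minor 7th: F

G Bb D F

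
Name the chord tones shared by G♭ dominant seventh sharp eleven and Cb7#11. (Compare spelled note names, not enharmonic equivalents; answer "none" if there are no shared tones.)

G♭ dominant seventh sharp eleven: G♭ B♭ D♭ F♭ C
Cb7#11: C♭ E♭ G♭ B𝄫 F
Common to both → G♭.

G♭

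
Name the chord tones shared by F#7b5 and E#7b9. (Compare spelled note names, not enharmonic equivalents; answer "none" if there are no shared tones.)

F#7b5: F♯ A♯ C E
E#7b9: E♯ G𝄪 B♯ D♯ F♯
Common to both → F♯.

F♯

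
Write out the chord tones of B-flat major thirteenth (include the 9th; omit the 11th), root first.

Bb, D, F, A, C, G

B-flat major thirteenth is a major thirteenth built on Bb.
Bb — root
D — major 3rd
F — perfect 5th
A — major 7th
C — major 9th
G — major 13th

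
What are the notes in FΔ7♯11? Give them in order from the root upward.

Root F, quality major seventh sharp eleven:
- root: F
- major 3rd: A
- perfect 5th: C
- major 7th: E
- augmented 11th: B

F – A – C – E – B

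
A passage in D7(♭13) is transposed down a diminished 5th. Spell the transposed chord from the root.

G#, B#, D#, F#, E

A diminished 5th down from D is G#, so the new chord is G# dominant seventh flat thirteen.
- root: G#
- major 3rd: B#
- perfect 5th: D#
- minor 7th: F#
- minor 13th: E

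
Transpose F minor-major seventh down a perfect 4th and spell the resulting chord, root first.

F down a perfect 4th → C. New chord: C minor-major seventh.
Root: C
Minor 3rd (3rd): E-flat
Perfect 5th (5th): G
Major 7th (7th): B

C E-flat G B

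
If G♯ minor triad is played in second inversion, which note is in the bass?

D-sharp

G♯ minor triad = G-sharp–B–D-sharp. Second inversion → fifth in the bass = D-sharp.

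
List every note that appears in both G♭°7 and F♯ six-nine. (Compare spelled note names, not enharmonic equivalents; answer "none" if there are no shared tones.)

none

G♭°7 = Gb, Bbb, Dbb, Fbb.
F♯ six-nine = F#, A#, C#, D#, G#.
Shared: none.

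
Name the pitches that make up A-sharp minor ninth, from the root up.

A#  C#  E#  G#  B#

A-sharp minor ninth is a minor ninth built on A#.
root → A#
3rd (minor 3rd) → C#
5th (perfect 5th) → E#
7th (minor 7th) → G#
9th (major 9th) → B#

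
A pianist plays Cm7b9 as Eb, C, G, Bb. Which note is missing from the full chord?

Db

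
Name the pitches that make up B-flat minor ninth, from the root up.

Bb  Db  F  Ab  C

B-flat minor ninth is a minor ninth built on Bb.
Root: Bb
Minor 3rd (3rd): Db
Perfect 5th (5th): F
Minor 7th (7th): Ab
Major 9th (9th): C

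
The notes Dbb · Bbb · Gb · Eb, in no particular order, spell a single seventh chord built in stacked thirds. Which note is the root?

Eb

Stacking in thirds gives Eb – Gb – Bbb – Dbb, so Eb is the root — Eb diminished seventh.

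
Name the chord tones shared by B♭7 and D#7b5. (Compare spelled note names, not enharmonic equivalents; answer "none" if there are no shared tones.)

B♭7 = Bb, D, F, Ab.
D#7b5 = D#, F##, A, C#.
Shared: none.

none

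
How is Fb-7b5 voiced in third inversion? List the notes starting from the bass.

Ebb Fb Abb Cbb

Fb-7b5 = Fb–Abb–Cbb–Ebb; third inversion → seventh (Ebb) lowest.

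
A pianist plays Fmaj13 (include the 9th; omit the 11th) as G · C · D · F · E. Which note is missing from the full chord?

The full Fmaj13 chord is F, A, C, E, G, D.
Comparing with the voicing, the major 3rd (3rd) — A — is absent.

A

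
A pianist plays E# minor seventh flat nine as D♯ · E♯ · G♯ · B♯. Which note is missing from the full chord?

The full E# minor seventh flat nine chord is E♯, G♯, B♯, D♯, F♯.
Comparing with the voicing, the minor 9th (9th) — F♯ — is absent.

F♯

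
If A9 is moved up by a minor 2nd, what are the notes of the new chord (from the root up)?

B♭ – D – F – A♭ – C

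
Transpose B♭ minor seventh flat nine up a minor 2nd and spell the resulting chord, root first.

C-flat, E-double-flat, G-flat, B-double-flat, D-double-flat

Transposed root: B-flat → C-flat (minor 2nd up). So we spell C-flat minor seventh flat nine:
C-flat — root
E-double-flat — minor 3rd
G-flat — perfect 5th
B-double-flat — minor 7th
D-double-flat — minor 9th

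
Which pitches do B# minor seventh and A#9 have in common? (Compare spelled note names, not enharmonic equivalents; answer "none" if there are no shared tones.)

B#, A#

B# minor seventh: B# D# F## A#
A#9: A# C## E# G# B#
Common to both → B#, A#.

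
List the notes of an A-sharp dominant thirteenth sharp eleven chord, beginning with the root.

A-sharp dominant thirteenth sharp eleven: dominant thirteenth sharp eleven on A-sharp.
root → A-sharp
3rd (major 3rd) → C-double-sharp
5th (perfect 5th) → E-sharp
7th (minor 7th) → G-sharp
9th (major 9th) → B-sharp
11th (augmented 11th) → D-double-sharp
13th (major 13th) → F-double-sharp

A-sharp, C-double-sharp, E-sharp, G-sharp, B-sharp, D-double-sharp, F-double-sharp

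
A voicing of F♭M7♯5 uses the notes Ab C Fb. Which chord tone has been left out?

Eb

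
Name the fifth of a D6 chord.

Root of D6 = D. The 5th is a perfect 5th: D up a perfect 5th → A.

A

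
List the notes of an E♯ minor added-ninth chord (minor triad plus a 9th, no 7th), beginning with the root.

E♯ minor added-ninth is a minor added-ninth built on E-sharp.
root → E-sharp
3rd (minor 3rd) → G-sharp
5th (perfect 5th) → B-sharp
9th (major 9th) → F-double-sharp

E-sharp  G-sharp  B-sharp  F-double-sharp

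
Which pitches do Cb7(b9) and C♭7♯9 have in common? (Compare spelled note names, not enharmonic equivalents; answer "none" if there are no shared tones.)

Cb7(b9) = Cb, Eb, Gb, Bbb, Dbb.
C♭7♯9 = Cb, Eb, Gb, Bbb, D.
Shared: Cb, Eb, Gb, Bbb.

Cb  Eb  Gb  Bbb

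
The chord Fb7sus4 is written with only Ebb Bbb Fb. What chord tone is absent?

Cb

Fb7sus4 = Fb, Bbb, Cb, Ebb. The voicing lacks the 5th (perfect 5th), Cb.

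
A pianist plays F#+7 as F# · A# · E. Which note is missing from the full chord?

The full F#+7 chord is F#, A#, C##, E.
Comparing with the voicing, the augmented 5th (5th) — C## — is absent.

C##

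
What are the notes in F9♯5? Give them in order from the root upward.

F9♯5 is a dominant ninth sharp five built on F.
- root: F
- major 3rd: A
- augmented 5th: C#
- minor 7th: Eb
- major 9th: G

F, A, C#, Eb, G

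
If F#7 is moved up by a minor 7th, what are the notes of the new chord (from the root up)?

E  G♯  B  D

F♯ up a minor 7th → E. New chord: E dominant seventh.
Root: E
Major 3rd (3rd): G♯
Perfect 5th (5th): B
Minor 7th (7th): D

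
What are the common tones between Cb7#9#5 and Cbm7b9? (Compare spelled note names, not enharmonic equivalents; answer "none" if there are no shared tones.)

Cb7#9#5: Cb Eb G Bbb D
Cbm7b9: Cb Ebb Gb Bbb Dbb
Common to both → Cb, Bbb.

Cb, Bbb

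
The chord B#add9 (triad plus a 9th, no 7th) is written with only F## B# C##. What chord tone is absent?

D##

The full B#add9 chord is B#, D##, F##, C##.
Comparing with the voicing, the major 3rd (3rd) — D## — is absent.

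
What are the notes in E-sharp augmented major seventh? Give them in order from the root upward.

E#  G##  B##  D##

E-sharp augmented major seventh is an augmented major seventh built on E#.
root → E#
3rd (major 3rd) → G##
5th (augmented 5th) → B##
7th (major 7th) → D##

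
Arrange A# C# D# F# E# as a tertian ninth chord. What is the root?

D#

Arranged so that each adjacent pair is a third by letter name: D# – F# – A# – C# – E#.
The bottom of that stack, D#, is the root (this is D# minor ninth).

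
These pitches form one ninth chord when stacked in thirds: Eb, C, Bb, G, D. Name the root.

C

Arranged so that each adjacent pair is a third by letter name: C – Eb – G – Bb – D.
The bottom of that stack, C, is the root (this is C minor ninth).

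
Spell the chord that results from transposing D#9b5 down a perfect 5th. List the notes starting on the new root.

G# B# D F# A#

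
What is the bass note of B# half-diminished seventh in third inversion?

A#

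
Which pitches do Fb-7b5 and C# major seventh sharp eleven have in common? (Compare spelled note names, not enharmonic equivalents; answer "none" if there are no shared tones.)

none

Fb-7b5: Fb Abb Cbb Ebb
C# major seventh sharp eleven: C# E# G# B# F##
Common to both → none.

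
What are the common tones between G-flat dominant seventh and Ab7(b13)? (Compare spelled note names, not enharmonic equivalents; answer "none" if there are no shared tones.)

G-flat dominant seventh: G♭ B♭ D♭ F♭
Ab7(b13): A♭ C E♭ G♭ F♭
Common to both → G♭, F♭.

G♭ F♭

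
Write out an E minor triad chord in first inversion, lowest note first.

G – B – E

In root position, E minor triad is E–G–B.
First inversion puts the third (G) in the bass.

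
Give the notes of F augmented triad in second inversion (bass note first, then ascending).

C♯, F, A

F augmented triad = F–A–C♯; second inversion → fifth (C♯) lowest.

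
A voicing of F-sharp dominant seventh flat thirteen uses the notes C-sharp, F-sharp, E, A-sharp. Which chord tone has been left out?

The full F-sharp dominant seventh flat thirteen chord is F-sharp, A-sharp, C-sharp, E, D.
Comparing with the voicing, the minor 13th (13th) — D — is absent.

D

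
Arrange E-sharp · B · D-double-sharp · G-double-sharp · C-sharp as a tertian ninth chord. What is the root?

C-sharp

Stacking in thirds gives C-sharp – E-sharp – G-double-sharp – B – D-double-sharp, so C-sharp is the root — C-sharp dominant seventh sharp nine sharp five.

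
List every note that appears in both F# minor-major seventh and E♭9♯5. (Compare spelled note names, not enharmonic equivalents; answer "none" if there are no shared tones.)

none

F# minor-major seventh = F♯, A, C♯, E♯.
E♭9♯5 = E♭, G, B, D♭, F.
Shared: none.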